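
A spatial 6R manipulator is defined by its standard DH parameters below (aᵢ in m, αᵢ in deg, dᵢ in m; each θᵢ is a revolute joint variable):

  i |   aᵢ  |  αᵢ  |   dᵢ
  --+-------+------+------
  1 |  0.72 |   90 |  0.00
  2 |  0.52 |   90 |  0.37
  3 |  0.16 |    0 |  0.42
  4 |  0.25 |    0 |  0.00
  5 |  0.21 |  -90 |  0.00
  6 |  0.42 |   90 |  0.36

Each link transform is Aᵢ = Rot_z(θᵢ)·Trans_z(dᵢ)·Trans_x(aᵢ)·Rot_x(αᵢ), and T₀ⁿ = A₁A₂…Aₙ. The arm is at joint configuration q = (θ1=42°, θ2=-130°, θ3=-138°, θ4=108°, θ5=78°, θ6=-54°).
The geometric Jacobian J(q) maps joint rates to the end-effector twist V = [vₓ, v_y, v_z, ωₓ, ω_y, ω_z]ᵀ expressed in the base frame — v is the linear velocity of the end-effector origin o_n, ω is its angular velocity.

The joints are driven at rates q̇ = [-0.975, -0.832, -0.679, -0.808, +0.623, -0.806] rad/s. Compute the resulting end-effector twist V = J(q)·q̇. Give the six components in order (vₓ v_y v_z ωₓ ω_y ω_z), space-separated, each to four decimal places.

-1.1755 -0.0436 0.9172 -0.7119 1.2043 -1.9892

o_n = [0.2699, -0.7236, -0.0140]
J₁: ẑ×o_n = [0.7236, 0.2699, -0.0000], ω = ẑ
J2: z=[0.6691, -0.7431, 0.0000] o=[0.5351, 0.4818, 0.0000] → [0.0104, 0.0093, -1.0036, 0.6691, -0.7431, 0.0000]
J3: z=[-0.5693, -0.5126, 0.6428] o=[0.5342, -0.0168, -0.3983] → [0.2573, 0.0489, 0.2668, -0.5693, -0.5126, 0.6428]
J4: z=[-0.5693, -0.5126, 0.6428] o=[0.2803, -0.1014, -0.0373] → [0.3880, 0.0066, 0.3489, -0.5693, -0.5126, 0.6428]
J5: z=[-0.5693, -0.5126, 0.6428] o=[0.0932, -0.1017, -0.2031] → [0.3028, 0.2213, 0.4446, -0.5693, -0.5126, 0.6428]
J6: z=[0.8027, -0.1776, 0.5693] o=[0.1305, -0.2781, -0.3108] → [0.2009, -0.1589, -0.3329, 0.8027, -0.1776, 0.5693]
V = J·q̇ = [-1.1755, -0.0436, 0.9172, -0.7119, 1.2043, -1.9892]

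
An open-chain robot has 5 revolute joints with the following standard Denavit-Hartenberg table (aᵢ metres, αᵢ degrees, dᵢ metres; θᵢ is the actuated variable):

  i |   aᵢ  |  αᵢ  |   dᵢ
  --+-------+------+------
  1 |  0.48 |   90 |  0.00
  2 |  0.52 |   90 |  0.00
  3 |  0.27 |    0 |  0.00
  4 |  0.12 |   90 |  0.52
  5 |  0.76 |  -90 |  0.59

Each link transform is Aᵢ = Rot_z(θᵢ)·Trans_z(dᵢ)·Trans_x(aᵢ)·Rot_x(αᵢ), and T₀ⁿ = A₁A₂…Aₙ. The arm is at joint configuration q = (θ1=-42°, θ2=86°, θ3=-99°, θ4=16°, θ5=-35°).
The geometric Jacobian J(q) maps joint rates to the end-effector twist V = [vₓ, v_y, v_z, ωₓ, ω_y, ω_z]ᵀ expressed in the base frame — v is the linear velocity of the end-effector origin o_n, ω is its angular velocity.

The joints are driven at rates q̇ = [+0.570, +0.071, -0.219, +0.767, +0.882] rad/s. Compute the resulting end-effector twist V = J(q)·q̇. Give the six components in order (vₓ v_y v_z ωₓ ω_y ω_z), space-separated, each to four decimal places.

0.6204 0.7392 0.3983 0.3853 -0.2978 -0.3415

o_n = [1.1379, 0.4228, -0.0232]
J₁: ẑ×o_n = [-0.4228, 1.1379, 0.0000], ω = ẑ
J2: z=[-0.6691, -0.7431, 0.0000] o=[0.3567, -0.3212, 0.0000] → [0.0172, -0.0155, 0.0827, -0.6691, -0.7431, 0.0000]
J3: z=[0.7413, -0.6675, -0.0698] o=[0.3837, -0.3455, 0.5187] → [0.4153, 0.3491, 1.0730, 0.7413, -0.6675, -0.0698]
J4: z=[0.7413, -0.6675, -0.0698] o=[0.5599, -0.1453, 0.4766] → [0.3732, 0.3302, 0.8070, 0.7413, -0.6675, -0.0698]
J5: z=[0.0301, 0.1369, -0.9901] o=[1.0259, -0.4046, 0.4549] → [0.7538, -0.0965, 0.0096, 0.0301, 0.1369, -0.9901]
V = J·q̇ = [0.6204, 0.7392, 0.3983, 0.3853, -0.2978, -0.3415]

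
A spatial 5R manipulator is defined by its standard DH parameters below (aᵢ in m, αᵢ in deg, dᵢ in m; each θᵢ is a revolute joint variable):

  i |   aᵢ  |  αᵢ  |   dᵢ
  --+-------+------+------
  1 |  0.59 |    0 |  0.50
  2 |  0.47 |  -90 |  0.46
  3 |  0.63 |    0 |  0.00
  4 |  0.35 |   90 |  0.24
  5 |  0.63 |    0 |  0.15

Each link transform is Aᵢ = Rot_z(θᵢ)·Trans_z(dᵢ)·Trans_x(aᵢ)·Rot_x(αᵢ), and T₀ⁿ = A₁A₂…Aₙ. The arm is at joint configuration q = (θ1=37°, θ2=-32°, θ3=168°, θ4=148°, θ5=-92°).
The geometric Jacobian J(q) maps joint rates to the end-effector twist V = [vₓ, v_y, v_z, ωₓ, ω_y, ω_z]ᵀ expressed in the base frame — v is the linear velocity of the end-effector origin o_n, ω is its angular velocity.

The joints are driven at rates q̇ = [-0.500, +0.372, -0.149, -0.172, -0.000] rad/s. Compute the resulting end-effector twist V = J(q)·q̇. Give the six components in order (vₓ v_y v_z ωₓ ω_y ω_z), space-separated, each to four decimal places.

0.0398 -0.2458 -0.0495 0.0280 -0.3198 -0.1280

o_n = [0.4907, -0.0343, 1.1648]
J₁: ẑ×o_n = [0.0343, 0.4907, -0.0000], ω = ẑ
J2: z=[0.0000, 0.0000, 1.0000] o=[0.4712, 0.3551, 0.5000] → [0.3894, 0.0195, -0.0000, 0.0000, 0.0000, 1.0000]
J3: z=[-0.0872, 0.9962, 0.0000] o=[0.9394, 0.3960, 0.9600] → [0.2040, 0.0178, 0.4845, -0.0872, 0.9962, 0.0000]
J4: z=[-0.0872, 0.9962, 0.0000] o=[0.3255, 0.3423, 0.8290] → [0.3345, 0.0293, -0.1318, -0.0872, 0.9962, 0.0000]
J5: z=[-0.6920, -0.0605, 0.7193] o=[0.5554, 0.6034, 1.0721] → [0.4531, 0.0176, 0.4374, -0.6920, -0.0605, 0.7193]
V = J·q̇ = [0.0398, -0.2458, -0.0495, 0.0280, -0.3198, -0.1280]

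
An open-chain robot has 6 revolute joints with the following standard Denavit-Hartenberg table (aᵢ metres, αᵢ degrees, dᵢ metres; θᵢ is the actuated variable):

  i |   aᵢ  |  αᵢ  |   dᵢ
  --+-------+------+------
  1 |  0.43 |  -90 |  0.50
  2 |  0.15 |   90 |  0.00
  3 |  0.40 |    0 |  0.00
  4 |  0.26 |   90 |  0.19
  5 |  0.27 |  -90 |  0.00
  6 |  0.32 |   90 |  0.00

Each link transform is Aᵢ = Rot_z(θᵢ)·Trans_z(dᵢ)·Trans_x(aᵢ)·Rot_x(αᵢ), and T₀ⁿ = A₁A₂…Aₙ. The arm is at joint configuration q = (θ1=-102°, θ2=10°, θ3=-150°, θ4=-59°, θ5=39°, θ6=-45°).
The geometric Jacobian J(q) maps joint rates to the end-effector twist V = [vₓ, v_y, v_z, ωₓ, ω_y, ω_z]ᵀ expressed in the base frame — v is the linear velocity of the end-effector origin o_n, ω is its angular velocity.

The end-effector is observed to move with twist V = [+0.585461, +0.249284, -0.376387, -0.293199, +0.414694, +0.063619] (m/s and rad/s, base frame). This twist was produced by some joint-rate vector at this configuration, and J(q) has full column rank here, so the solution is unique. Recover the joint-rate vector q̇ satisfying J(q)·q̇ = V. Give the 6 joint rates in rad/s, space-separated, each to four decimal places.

0.9650 -0.5350 -0.8920 0.2390 0.0530 -0.3790

o_n = [0.3300, 0.0569, 1.1078]
J₁: ẑ×o_n = [-0.0569, 0.3300, 0.0000], ω = ẑ
J2: z=[0.9781, -0.2079, 0.0000] o=[-0.0894, -0.4206, 0.5000] → [-0.1264, -0.5945, 0.5543, 0.9781, -0.2079, 0.0000]
J3: z=[-0.0361, -0.1699, 0.9848] o=[-0.1201, -0.5651, 0.4740] → [-0.7203, 0.4661, 0.0540, -0.0361, -0.1699, 0.9848]
J4: z=[-0.0361, -0.1699, 0.9848] o=[-0.2448, -0.1898, 0.5341] → [-0.3405, 0.5868, 0.0887, -0.0361, -0.1699, 0.9848]
J5: z=[0.7562, -0.6489, -0.0842] o=[-0.0818, -0.0292, 0.7607] → [-0.2180, -0.2972, 0.3324, 0.7562, -0.6489, -0.0842]
J6: z=[-0.4392, -0.5988, 0.6698] o=[0.0491, 0.0975, 0.9599] → [-0.0614, 0.2531, 0.1860, -0.4392, -0.5988, 0.6698]
q̇ = J⁺·V = [0.9650, -0.5350, -0.8920, 0.2390, 0.0530, -0.3790]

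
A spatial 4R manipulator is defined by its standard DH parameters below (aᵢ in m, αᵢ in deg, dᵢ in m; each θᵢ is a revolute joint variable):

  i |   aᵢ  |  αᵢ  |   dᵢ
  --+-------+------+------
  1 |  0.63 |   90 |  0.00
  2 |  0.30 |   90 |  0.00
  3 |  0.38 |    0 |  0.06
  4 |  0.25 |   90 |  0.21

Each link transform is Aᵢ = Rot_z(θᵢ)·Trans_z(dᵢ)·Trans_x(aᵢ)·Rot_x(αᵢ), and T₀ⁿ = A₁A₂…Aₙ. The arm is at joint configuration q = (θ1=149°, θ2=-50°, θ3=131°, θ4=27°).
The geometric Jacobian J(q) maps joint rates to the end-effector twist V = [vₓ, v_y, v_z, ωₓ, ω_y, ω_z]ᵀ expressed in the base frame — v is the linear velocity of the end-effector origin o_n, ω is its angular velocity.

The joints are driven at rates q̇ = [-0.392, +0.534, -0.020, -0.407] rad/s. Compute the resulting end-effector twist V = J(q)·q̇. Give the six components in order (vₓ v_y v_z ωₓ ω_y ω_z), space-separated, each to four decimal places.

0.2022 0.1401 -0.2076 -0.0053 0.6262 -0.1175

o_n = [-0.0670, 0.4841, -0.0348]
J₁: ẑ×o_n = [-0.4841, -0.0670, 0.0000], ω = ẑ
J2: z=[0.5150, 0.8572, 0.0000] o=[-0.5400, 0.3245, 0.0000] → [-0.0298, 0.0179, -0.3232, 0.5150, 0.8572, 0.0000]
J3: z=[0.6566, -0.3945, -0.6428] o=[-0.7053, 0.4238, -0.2298] → [-0.0382, -0.5383, 0.2914, 0.6566, -0.3945, -0.6428]
J4: z=[0.6566, -0.3945, -0.6428] o=[-0.3808, 0.5634, -0.0774] → [-0.0678, -0.2297, 0.0717, 0.6566, -0.3945, -0.6428]
V = J·q̇ = [0.2022, 0.1401, -0.2076, -0.0053, 0.6262, -0.1175]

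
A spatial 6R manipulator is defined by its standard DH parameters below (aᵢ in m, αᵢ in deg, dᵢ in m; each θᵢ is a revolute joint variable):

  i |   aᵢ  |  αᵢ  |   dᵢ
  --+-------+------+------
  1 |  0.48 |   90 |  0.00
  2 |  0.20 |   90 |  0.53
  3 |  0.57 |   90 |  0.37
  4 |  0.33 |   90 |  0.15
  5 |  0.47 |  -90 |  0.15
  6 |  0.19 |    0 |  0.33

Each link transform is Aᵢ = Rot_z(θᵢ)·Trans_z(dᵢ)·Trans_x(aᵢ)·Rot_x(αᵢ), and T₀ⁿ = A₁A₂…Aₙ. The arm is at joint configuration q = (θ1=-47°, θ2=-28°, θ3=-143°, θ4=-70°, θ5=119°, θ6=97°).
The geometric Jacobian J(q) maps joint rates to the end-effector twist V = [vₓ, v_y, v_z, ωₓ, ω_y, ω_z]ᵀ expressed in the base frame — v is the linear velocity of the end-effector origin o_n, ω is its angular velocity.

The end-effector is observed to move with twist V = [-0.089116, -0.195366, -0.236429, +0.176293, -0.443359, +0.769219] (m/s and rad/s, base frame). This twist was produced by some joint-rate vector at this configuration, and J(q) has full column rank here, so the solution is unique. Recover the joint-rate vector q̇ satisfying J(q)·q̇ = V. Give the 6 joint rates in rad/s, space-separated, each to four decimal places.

0.1660 0.2580 -0.3120 -0.3500 0.1810 -0.4470

o_n = [-0.4980, -0.2070, -0.2652]
J₁: ẑ×o_n = [0.2070, -0.4980, 0.0000], ω = ẑ
J2: z=[-0.7314, -0.6820, 0.0000] o=[0.3274, -0.3510, 0.0000] → [0.1809, -0.1940, -0.6682, -0.7314, -0.6820, 0.0000]
J3: z=[-0.3202, 0.3433, -0.8829] o=[0.0602, -0.8417, -0.0939] → [0.5015, 0.4380, -0.0116, -0.3202, 0.3433, -0.8829]
J4: z=[-0.9465, -0.1560, 0.2825] o=[-0.0815, -0.1867, -0.2069] → [0.0148, -0.1729, -0.0458, -0.9465, -0.1560, 0.2825]
J5: z=[0.1478, -0.9877, -0.0503] o=[-0.1288, -0.2121, 0.1516] → [0.4120, 0.0802, -0.3639, 0.1478, -0.9877, -0.0503]
J6: z=[0.2079, 0.0808, -0.9748] o=[-0.5611, -0.4230, 0.0419] → [0.1858, 0.0023, 0.0398, 0.2079, 0.0808, -0.9748]
q̇ = J⁺·V = [0.1660, 0.2580, -0.3120, -0.3500, 0.1810, -0.4470]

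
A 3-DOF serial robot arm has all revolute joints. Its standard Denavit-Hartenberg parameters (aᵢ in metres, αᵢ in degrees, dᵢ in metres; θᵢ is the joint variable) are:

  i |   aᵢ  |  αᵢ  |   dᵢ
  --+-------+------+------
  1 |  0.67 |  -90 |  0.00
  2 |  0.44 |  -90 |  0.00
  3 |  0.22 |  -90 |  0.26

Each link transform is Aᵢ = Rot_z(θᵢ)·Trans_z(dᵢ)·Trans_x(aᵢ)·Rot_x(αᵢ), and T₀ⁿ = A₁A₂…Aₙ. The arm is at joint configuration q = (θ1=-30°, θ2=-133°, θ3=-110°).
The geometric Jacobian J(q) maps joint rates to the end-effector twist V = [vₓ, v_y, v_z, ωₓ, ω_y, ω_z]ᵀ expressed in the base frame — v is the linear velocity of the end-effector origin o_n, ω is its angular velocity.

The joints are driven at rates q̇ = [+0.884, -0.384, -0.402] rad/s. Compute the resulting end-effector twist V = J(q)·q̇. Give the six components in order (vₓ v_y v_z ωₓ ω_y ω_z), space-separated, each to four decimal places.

o_n = [0.6328, -0.1267, 0.4441]
J₁: ẑ×o_n = [0.1267, 0.6328, -0.0000], ω = ẑ
J2: z=[0.5000, 0.8660, 0.0000] o=[0.5802, -0.3350, 0.0000] → [0.3846, -0.2220, 0.0586, 0.5000, 0.8660, 0.0000]
J3: z=[0.6334, -0.3657, 0.6820] o=[0.3204, -0.1850, 0.3218] → [-0.0845, 0.1357, 0.1512, 0.6334, -0.3657, 0.6820]
V = J·q̇ = [-0.0018, 0.5902, -0.0833, -0.4466, -0.1856, 0.6098]

-0.0018 0.5902 -0.0833 -0.4466 -0.1856 0.6098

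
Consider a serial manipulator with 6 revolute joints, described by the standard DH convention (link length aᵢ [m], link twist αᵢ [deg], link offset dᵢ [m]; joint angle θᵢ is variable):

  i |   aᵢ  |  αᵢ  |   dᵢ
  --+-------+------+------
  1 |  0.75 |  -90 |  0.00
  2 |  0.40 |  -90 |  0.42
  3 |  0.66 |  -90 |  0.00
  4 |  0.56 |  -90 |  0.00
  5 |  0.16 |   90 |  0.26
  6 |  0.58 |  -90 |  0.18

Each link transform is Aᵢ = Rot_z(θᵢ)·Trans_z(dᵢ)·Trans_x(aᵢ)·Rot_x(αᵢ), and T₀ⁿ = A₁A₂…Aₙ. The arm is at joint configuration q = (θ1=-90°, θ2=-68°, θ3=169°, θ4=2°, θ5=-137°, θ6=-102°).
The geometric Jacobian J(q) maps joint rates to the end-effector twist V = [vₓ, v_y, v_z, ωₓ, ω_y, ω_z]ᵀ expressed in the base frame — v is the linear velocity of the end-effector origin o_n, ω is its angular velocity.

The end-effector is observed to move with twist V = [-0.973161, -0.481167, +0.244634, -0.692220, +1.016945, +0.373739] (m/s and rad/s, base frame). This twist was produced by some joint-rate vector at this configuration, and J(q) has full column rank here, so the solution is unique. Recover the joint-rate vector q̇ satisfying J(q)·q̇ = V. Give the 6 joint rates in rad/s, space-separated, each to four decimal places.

0.2160 -0.1060 -0.9340 -0.9000 0.0560 -0.5050

o_n = [0.1113, -0.7822, -0.7023]
J₁: ẑ×o_n = [0.7822, 0.1113, -0.0000], ω = ẑ
J2: z=[1.0000, 0.0000, 0.0000] o=[0.0000, -0.7500, 0.0000] → [-0.0000, 0.7023, -0.0322, 1.0000, 0.0000, 0.0000]
J3: z=[0.0000, -0.9272, -0.3746] o=[0.4200, -0.8998, 0.3709] → [1.0391, 0.1156, -0.2862, 0.0000, -0.9272, -0.3746]
J4: z=[0.9816, 0.0715, -0.1769] o=[0.2941, -0.6571, -0.2298] → [-0.0559, 0.4961, -0.1096, 0.9816, 0.0715, -0.1769]
J5: z=[0.0067, 0.9138, 0.4061] o=[0.1873, -0.4332, -0.7319] → [0.1688, -0.0311, 0.0671, 0.0067, 0.9138, 0.4061]
J6: z=[-0.5879, -0.3250, 0.7408] o=[0.3184, -0.2346, -0.5407] → [0.4581, -0.2484, 0.2546, -0.5879, -0.3250, 0.7408]
q̇ = J⁺·V = [0.2160, -0.1060, -0.9340, -0.9000, 0.0560, -0.5050]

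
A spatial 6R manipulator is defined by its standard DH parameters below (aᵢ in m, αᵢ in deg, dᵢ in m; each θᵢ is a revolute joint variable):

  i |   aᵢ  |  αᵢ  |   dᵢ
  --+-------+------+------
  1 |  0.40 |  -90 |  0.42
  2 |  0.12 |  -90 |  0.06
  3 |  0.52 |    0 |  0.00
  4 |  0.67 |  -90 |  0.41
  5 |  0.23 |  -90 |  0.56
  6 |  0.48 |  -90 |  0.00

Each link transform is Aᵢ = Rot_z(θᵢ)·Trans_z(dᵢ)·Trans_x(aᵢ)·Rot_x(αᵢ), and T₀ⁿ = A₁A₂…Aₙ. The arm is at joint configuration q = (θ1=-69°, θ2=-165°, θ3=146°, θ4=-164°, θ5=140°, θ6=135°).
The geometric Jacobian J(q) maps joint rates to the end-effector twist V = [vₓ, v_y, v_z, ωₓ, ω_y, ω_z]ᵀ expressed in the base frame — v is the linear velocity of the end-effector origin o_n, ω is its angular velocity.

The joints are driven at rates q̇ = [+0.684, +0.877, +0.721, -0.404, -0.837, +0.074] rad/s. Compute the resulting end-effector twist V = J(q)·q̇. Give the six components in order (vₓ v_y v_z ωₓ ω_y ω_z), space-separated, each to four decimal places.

o_n = [-0.1700, -0.1365, 1.0066]
J₁: ẑ×o_n = [0.1365, -0.1700, 0.0000], ω = ẑ
J2: z=[0.9336, 0.3584, 0.0000] o=[0.1433, -0.3734, 0.4200] → [0.2102, -0.5477, 0.3335, 0.9336, 0.3584, 0.0000]
J3: z=[0.0928, -0.2416, 0.9659] o=[0.1578, -0.2437, 0.4511] → [-0.2378, -0.3682, -0.0693, 0.0928, -0.2416, 0.9659]
J4: z=[0.0928, -0.2416, 0.9659] o=[0.0356, -0.7367, 0.3395] → [-0.7410, -0.2605, 0.0060, 0.0928, -0.2416, 0.9659]
J5: z=[-0.9949, -0.0622, 0.0800] o=[0.0463, -0.1869, 0.9004] → [-0.0106, 0.0884, -0.0636, -0.9949, -0.0622, 0.0800]
J6: z=[0.0972, -0.8076, 0.5817] o=[-0.5173, -0.3566, 0.7590] → [-0.3280, 0.1780, 0.3019, 0.0972, -0.8076, 0.5817]
V = J·q̇ = [0.3902, -0.8176, 0.3157, 1.6880, 0.2300, 0.9663]

0.3902 -0.8176 0.3157 1.6880 0.2300 0.9663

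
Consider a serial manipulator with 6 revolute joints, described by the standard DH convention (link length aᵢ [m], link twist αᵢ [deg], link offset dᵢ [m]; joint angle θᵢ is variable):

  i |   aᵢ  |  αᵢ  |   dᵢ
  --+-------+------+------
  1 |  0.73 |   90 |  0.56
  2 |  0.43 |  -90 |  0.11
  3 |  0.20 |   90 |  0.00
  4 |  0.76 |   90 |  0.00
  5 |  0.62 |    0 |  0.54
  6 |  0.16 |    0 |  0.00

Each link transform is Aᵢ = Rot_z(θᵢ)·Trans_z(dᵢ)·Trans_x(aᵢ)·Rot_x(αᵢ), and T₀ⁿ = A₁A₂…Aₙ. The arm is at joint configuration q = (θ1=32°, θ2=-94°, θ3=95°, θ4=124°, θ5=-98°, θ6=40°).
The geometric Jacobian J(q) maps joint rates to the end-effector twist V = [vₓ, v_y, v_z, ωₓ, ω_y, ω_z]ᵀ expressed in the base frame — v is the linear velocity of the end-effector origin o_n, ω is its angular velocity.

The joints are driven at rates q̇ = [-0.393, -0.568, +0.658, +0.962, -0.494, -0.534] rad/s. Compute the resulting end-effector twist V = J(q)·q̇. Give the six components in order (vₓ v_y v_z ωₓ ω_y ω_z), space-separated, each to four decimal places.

o_n = [1.4013, 0.9315, 0.8305]
J₁: ẑ×o_n = [-0.9315, 1.4013, 0.0000], ω = ẑ
J2: z=[0.5299, -0.8480, 0.0000] o=[0.6191, 0.3868, 0.5600] → [-0.2294, -0.1434, 0.9520, 0.5299, -0.8480, 0.0000]
J3: z=[0.8460, 0.5286, -0.0698] o=[0.6519, 0.2777, 0.1310] → [0.4154, -0.6440, 0.1570, 0.8460, 0.5286, -0.0698]
J4: z=[-0.1051, 0.0371, -0.9938] o=[0.5474, 0.4473, 0.1484] → [0.5065, -0.7769, -0.0826, -0.1051, 0.0371, -0.9938]
J5: z=[0.0397, 0.9987, 0.0331] o=[1.3026, 0.4199, 0.0675] → [0.7451, -0.0270, -0.0783, 0.0397, 0.9987, 0.0331]
J6: z=[0.0397, 0.9987, 0.0331] o=[1.3028, 0.9395, 0.7047] → [0.1259, -0.0017, -0.0987, 0.0397, 0.9987, 0.0331]
V = J·q̇ = [0.8216, -1.6262, -0.4255, 0.1137, -0.1614, -1.4289]

0.8216 -1.6262 -0.4255 0.1137 -0.1614 -1.4289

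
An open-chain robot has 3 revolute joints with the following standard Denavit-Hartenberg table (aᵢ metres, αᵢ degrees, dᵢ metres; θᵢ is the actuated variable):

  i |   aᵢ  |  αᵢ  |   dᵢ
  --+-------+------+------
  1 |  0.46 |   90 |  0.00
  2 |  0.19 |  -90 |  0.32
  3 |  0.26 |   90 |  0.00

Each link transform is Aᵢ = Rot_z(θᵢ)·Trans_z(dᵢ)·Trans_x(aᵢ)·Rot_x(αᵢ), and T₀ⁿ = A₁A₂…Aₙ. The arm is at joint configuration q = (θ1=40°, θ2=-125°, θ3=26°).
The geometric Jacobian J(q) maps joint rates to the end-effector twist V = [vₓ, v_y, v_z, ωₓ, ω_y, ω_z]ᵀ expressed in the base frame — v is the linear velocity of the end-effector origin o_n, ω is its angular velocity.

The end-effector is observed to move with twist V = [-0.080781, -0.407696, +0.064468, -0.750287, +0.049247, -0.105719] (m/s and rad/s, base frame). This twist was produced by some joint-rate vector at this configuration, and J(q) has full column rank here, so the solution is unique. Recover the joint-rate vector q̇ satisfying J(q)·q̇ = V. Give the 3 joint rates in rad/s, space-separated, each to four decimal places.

-0.4860 -0.5200 -0.6630

o_n = [0.2986, -0.0183, -0.3471]
J₁: ẑ×o_n = [0.0183, 0.2986, -0.0000], ω = ẑ
J2: z=[0.6428, -0.7660, 0.0000] o=[0.3524, 0.2957, 0.0000] → [0.2659, 0.2231, -0.2430, 0.6428, -0.7660, 0.0000]
J3: z=[0.6275, 0.5265, -0.5736] o=[0.4746, -0.0195, -0.1556] → [-0.1001, 0.2210, 0.0934, 0.6275, 0.5265, -0.5736]
q̇ = J⁺·V = [-0.4860, -0.5200, -0.6630]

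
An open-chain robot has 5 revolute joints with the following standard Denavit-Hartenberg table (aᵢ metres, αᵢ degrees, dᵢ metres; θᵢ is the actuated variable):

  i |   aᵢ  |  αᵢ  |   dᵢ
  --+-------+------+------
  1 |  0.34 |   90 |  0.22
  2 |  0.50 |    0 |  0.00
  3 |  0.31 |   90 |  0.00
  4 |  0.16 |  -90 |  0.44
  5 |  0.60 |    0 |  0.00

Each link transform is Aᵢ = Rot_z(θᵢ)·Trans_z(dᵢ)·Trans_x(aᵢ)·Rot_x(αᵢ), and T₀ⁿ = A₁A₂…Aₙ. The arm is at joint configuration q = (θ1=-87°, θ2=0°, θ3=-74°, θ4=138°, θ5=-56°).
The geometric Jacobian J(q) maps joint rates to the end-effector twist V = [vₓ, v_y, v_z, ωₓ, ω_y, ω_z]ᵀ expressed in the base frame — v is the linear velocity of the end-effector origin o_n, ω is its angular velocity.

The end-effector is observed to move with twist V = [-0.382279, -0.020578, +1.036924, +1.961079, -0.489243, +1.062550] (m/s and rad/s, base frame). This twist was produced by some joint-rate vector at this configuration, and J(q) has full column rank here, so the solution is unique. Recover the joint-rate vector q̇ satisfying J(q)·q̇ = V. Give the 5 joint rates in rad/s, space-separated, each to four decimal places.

o_n = [-0.3351, 0.0597, 0.0176]
J₁: ẑ×o_n = [-0.0597, -0.3351, 0.0000], ω = ẑ
J2: z=[-0.9986, -0.0523, 0.0000] o=[0.0178, -0.3395, 0.2200] → [0.0106, -0.2021, -0.4172, -0.9986, -0.0523, 0.0000]
J3: z=[-0.9986, -0.0523, 0.0000] o=[0.0440, -0.8388, 0.2200] → [0.0106, -0.2021, -0.9172, -0.9986, -0.0523, 0.0000]
J4: z=[-0.0503, 0.9599, -0.2756] o=[0.0484, -0.9242, -0.0780] → [0.3630, 0.1105, 0.3187, -0.0503, 0.9599, -0.2756]
J5: z=[0.7325, 0.2231, 0.6432] o=[-0.0823, -0.4747, -0.0850] → [-0.3208, -0.2377, 0.4478, 0.7325, 0.2231, 0.6432]
q̇ = J⁺·V = [0.7190, -0.9320, -0.8150, -0.6630, 0.2500]

0.7190 -0.9320 -0.8150 -0.6630 0.2500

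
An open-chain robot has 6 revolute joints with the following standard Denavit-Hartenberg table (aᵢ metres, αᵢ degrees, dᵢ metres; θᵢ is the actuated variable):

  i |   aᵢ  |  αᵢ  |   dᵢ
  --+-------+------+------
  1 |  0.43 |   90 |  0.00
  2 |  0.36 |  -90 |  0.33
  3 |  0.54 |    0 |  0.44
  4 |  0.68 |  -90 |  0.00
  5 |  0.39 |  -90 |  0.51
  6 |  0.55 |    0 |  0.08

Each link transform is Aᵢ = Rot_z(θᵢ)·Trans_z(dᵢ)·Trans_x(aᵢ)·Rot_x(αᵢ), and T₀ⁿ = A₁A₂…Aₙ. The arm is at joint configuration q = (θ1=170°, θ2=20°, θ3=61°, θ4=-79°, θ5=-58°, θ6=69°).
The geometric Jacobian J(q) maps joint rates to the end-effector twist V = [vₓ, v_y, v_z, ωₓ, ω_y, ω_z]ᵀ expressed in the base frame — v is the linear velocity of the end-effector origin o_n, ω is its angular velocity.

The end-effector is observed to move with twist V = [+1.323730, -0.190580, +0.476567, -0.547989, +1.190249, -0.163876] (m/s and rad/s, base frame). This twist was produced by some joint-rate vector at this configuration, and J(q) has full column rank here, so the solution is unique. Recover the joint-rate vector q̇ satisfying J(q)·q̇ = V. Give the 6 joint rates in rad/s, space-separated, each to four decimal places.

-0.1280 0.7690 0.2620 -0.0820 -0.0800 0.8850

o_n = [-1.5956, 0.4725, 1.3983]
J₁: ẑ×o_n = [-0.4725, -1.5956, 0.0000], ω = ẑ
J2: z=[0.1736, 0.9848, 0.0000] o=[-0.4235, 0.0747, 0.0000] → [1.3770, -0.2428, 1.2234, 0.1736, 0.9848, 0.0000]
J3: z=[0.3368, -0.0594, 0.9397] o=[-0.6993, 0.4584, 0.1231] → [-0.0890, -1.2717, -0.0485, 0.3368, -0.0594, 0.9397]
J4: z=[0.3368, -0.0594, 0.9397] o=[-0.8754, 0.0099, 0.6261] → [-0.4806, -0.9368, 0.1131, 0.3368, -0.0594, 0.9397]
J5: z=[-0.4511, -0.8862, 0.1057] o=[-1.4374, 0.3223, 0.8473] → [-0.5041, 0.2318, -0.2079, -0.4511, -0.8862, 0.1057]
J6: z=[-0.8794, 0.4212, -0.2221] o=[-1.7269, -0.0543, 1.2792] → [0.1671, 0.0755, -0.5185, -0.8794, 0.4212, -0.2221]
q̇ = J⁺·V = [-0.1280, 0.7690, 0.2620, -0.0820, -0.0800, 0.8850]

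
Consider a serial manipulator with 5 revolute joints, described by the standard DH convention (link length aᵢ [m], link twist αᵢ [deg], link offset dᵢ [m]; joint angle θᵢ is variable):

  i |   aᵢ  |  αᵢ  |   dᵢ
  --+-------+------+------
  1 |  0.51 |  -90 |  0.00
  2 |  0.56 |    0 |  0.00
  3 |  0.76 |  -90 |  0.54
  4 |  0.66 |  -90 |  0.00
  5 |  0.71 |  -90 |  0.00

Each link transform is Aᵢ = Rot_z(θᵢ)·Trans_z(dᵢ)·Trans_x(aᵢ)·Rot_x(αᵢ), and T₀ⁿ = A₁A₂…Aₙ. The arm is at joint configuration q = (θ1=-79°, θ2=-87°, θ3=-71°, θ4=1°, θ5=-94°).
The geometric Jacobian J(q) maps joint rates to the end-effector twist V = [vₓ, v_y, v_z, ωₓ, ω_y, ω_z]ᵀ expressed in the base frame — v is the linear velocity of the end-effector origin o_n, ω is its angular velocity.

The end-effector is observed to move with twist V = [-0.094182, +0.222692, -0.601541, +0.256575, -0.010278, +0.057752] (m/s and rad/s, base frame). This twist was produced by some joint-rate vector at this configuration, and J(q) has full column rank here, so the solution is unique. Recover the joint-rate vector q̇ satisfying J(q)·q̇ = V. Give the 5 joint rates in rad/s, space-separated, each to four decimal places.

-0.1190 -0.4370 0.0300 0.1860 -0.6570

o_n = [0.4307, 0.5584, 1.7293]
J₁: ẑ×o_n = [-0.5584, 0.4307, 0.0000], ω = ẑ
J2: z=[0.9816, 0.1908, 0.0000] o=[0.0973, -0.5006, 0.0000] → [0.3300, -1.6975, 0.9760, 0.9816, 0.1908, 0.0000]
J3: z=[0.9816, 0.1908, 0.0000] o=[0.1029, -0.5294, 0.5592] → [0.2233, -1.1486, 1.0053, 0.9816, 0.1908, 0.0000]
J4: z=[0.0715, -0.3677, 0.9272] o=[0.4985, 0.2654, 0.8439] → [-0.5973, -0.1262, -0.0040, 0.0715, -0.3677, 0.9272]
J5: z=[-0.9784, -0.2067, -0.0065] o=[0.3705, 0.8638, 1.0911] → [-0.1339, 0.6240, 0.3112, -0.9784, -0.2067, -0.0065]
q̇ = J⁺·V = [-0.1190, -0.4370, 0.0300, 0.1860, -0.6570]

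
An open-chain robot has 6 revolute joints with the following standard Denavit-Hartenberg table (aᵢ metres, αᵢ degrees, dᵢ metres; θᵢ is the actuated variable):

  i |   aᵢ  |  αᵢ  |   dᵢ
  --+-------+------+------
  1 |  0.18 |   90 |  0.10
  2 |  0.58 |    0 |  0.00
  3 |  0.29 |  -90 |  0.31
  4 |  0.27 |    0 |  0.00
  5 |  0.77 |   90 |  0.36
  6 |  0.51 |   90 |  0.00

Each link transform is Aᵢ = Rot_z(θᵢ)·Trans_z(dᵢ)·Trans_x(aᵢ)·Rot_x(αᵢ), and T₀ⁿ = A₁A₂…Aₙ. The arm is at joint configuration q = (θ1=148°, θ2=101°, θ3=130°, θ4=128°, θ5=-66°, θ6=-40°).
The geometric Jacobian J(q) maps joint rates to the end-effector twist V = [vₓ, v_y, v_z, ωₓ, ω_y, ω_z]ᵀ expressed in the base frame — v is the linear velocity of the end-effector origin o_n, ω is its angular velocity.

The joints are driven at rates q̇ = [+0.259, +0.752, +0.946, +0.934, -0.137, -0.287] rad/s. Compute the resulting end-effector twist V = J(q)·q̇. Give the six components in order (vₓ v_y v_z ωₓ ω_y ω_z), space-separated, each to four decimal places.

o_n = [-0.2147, -0.9596, 0.1294]
J₁: ẑ×o_n = [0.9596, -0.2147, 0.0000], ω = ẑ
J2: z=[0.5299, 0.8480, 0.0000] o=[-0.1526, 0.0954, 0.1000] → [0.0250, -0.0156, -0.5065, 0.5299, 0.8480, 0.0000]
J3: z=[0.5299, 0.8480, 0.0000] o=[-0.0588, 0.0367, 0.6693] → [-0.4579, 0.2861, -0.3958, 0.5299, 0.8480, 0.0000]
J4: z=[-0.6591, 0.4118, -0.6293] o=[0.2603, 0.2029, 0.4440] → [-0.8612, 0.0916, 0.9618, -0.6591, 0.4118, -0.6293]
J5: z=[-0.6591, 0.4118, -0.6293] o=[0.0588, 0.0779, 0.5732] → [-0.8357, -0.1203, 0.7964, -0.6591, 0.4118, -0.6293]
J6: z=[0.7200, 0.1037, -0.6862] o=[-0.3458, -0.4709, 0.0657] → [-0.3287, -0.1359, -0.3655, 0.7200, 0.1037, -0.6862]
V = J·q̇ = [-0.7613, 0.3444, 0.1388, 0.1679, 1.7385, -0.0456]

-0.7613 0.3444 0.1388 0.1679 1.7385 -0.0456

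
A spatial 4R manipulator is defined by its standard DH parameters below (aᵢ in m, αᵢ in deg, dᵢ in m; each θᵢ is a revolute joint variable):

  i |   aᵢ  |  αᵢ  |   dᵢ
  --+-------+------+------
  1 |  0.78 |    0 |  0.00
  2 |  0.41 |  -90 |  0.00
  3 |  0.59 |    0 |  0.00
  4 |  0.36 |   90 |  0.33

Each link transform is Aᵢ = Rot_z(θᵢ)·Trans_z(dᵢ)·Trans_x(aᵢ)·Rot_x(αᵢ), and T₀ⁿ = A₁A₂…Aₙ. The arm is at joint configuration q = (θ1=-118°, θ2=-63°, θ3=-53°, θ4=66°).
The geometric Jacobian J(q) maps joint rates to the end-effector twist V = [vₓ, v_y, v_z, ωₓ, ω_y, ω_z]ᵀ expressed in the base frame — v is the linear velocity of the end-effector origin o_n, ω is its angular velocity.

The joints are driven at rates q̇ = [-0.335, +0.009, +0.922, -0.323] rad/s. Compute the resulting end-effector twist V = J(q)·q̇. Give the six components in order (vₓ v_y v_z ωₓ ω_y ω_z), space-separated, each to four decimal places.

o_n = [-1.4876, -0.9992, 0.3902]
J₁: ẑ×o_n = [0.9992, -1.4876, 0.0000], ω = ẑ
J2: z=[0.0000, 0.0000, 1.0000] o=[-0.3662, -0.6887, 0.0000] → [0.3105, -1.1214, 0.0000, 0.0000, 0.0000, 1.0000]
J3: z=[-0.0175, -0.9998, 0.0000] o=[-0.7761, -0.6815, 0.0000] → [-0.3902, 0.0068, -0.7058, -0.0175, -0.9998, 0.0000]
J4: z=[-0.0175, -0.9998, 0.0000] o=[-1.1311, -0.6753, 0.4712] → [0.0810, -0.0014, -0.3508, -0.0175, -0.9998, 0.0000]
V = J·q̇ = [-0.7178, 0.4950, -0.5375, -0.0105, -0.5989, -0.3260]

-0.7178 0.4950 -0.5375 -0.0105 -0.5989 -0.3260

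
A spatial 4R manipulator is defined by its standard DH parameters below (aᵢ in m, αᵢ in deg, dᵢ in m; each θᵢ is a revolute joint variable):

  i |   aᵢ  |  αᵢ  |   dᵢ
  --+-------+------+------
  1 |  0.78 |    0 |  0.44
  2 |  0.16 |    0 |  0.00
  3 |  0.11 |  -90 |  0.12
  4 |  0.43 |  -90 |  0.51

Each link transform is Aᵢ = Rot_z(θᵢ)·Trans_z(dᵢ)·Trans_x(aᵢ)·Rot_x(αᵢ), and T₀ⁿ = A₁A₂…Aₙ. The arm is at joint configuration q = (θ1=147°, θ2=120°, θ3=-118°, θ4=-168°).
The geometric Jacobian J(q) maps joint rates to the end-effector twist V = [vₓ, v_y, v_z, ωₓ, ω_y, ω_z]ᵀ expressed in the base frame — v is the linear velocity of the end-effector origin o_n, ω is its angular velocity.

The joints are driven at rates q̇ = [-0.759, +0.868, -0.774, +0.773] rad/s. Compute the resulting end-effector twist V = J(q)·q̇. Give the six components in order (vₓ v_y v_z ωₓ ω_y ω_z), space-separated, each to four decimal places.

-0.1165 0.5288 0.3251 -0.3981 -0.6626 -0.6650

o_n = [-0.6590, -0.3321, 0.6494]
J₁: ẑ×o_n = [0.3321, -0.6590, 0.0000], ω = ẑ
J2: z=[0.0000, 0.0000, 1.0000] o=[-0.6542, 0.4248, 0.4400] → [0.7569, -0.0048, 0.0000, 0.0000, 0.0000, 1.0000]
J3: z=[0.0000, 0.0000, 1.0000] o=[-0.6625, 0.2650, 0.4400] → [0.5971, 0.0036, -0.0000, 0.0000, 0.0000, 1.0000]
J4: z=[-0.5150, -0.8572, 0.0000] o=[-0.7568, 0.3217, 0.5600] → [-0.0766, 0.0460, 0.4206, -0.5150, -0.8572, 0.0000]
V = J·q̇ = [-0.1165, 0.5288, 0.3251, -0.3981, -0.6626, -0.6650]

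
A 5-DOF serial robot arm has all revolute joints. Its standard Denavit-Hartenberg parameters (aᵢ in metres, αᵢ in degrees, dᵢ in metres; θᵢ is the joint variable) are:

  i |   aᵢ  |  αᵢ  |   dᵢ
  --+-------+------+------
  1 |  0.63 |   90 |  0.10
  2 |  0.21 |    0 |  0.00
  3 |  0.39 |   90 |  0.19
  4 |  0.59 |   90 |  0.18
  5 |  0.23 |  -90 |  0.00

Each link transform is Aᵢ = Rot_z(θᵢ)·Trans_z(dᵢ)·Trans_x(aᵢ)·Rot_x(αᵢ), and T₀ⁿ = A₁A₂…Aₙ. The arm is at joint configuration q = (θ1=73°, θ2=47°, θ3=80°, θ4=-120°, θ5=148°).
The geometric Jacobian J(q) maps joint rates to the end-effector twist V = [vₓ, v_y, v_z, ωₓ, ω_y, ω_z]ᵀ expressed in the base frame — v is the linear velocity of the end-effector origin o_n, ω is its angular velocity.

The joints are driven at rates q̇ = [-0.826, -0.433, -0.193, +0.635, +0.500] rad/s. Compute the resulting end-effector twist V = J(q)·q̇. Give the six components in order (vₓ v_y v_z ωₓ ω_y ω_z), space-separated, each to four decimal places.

0.6914 -0.0283 -0.0013 -0.1351 0.8441 -0.7897

o_n = [0.1173, 0.9036, 0.5890]
J₁: ẑ×o_n = [-0.9036, 0.1173, 0.0000], ω = ẑ
J2: z=[0.9563, -0.2924, 0.0000] o=[0.1842, 0.6025, 0.1000] → [-0.1430, -0.4677, 0.2684, 0.9563, -0.2924, 0.0000]
J3: z=[0.9563, -0.2924, 0.0000] o=[0.2261, 0.7394, 0.2536] → [-0.0981, -0.3208, 0.1252, 0.9563, -0.2924, 0.0000]
J4: z=[0.2335, 0.7637, 0.6018] o=[0.3391, 0.4594, 0.5651] → [-0.2490, -0.1391, 0.2732, 0.2335, 0.7637, 0.6018]
J5: z=[0.6305, 0.3522, -0.6916] o=[-0.0555, 0.9161, 0.4378] → [0.0447, -0.2149, -0.0687, 0.6305, 0.3522, -0.6916]
V = J·q̇ = [0.6914, -0.0283, -0.0013, -0.1351, 0.8441, -0.7897]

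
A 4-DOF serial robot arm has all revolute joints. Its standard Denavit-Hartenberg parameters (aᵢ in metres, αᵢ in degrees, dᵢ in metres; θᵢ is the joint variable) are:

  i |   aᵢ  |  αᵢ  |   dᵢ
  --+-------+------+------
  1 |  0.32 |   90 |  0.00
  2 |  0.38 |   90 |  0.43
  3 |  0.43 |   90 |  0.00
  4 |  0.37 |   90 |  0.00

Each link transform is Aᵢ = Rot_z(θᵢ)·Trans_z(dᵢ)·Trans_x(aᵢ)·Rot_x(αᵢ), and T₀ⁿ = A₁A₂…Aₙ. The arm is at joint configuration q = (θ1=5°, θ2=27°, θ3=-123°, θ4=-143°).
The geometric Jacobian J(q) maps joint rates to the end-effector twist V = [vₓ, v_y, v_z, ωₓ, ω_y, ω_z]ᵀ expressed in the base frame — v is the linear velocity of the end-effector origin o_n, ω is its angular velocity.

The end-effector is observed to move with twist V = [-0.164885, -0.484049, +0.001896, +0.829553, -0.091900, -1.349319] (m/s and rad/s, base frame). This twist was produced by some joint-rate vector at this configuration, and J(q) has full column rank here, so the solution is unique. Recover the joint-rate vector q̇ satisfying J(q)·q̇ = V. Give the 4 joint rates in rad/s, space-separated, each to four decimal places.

o_n = [0.5180, -0.2731, 0.3377]
J₁: ẑ×o_n = [0.2731, 0.5180, -0.0000], ω = ẑ
J2: z=[0.0872, -0.9962, 0.0000] o=[0.3188, 0.0279, 0.0000] → [-0.3364, -0.0294, 0.1722, 0.0872, -0.9962, 0.0000]
J3: z=[0.4523, 0.0396, -0.8910] o=[0.6936, -0.3710, 0.1725] → [0.0937, 0.0817, 0.0512, 0.4523, 0.0396, -0.8910]
J4: z=[-0.6969, -0.6077, -0.3807] o=[0.4542, -0.0299, 0.0662] → [-0.2576, 0.1649, 0.2082, -0.6969, -0.6077, -0.3807]
q̇ = J⁺·V = [-0.8460, 0.4890, 0.8200, -0.5970]

-0.8460 0.4890 0.8200 -0.5970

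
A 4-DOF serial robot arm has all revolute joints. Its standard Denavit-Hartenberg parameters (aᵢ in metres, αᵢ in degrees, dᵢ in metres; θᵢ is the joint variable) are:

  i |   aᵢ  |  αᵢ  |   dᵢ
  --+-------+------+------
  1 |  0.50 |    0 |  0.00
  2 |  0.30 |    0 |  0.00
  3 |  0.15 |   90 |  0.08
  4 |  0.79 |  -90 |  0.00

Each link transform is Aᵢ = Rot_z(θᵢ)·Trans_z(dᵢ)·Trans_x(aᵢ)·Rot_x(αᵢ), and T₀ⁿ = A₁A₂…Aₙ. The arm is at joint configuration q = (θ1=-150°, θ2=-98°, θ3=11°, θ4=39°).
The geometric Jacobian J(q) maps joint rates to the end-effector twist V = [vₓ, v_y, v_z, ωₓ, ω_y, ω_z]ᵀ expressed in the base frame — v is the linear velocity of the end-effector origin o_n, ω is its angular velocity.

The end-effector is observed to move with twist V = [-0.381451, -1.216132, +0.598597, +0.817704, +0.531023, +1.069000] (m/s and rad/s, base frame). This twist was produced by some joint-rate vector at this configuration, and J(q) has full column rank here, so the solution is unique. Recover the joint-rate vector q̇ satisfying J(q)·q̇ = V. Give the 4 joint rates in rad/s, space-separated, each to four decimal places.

o_n = [-0.9615, 0.6689, 0.5772]
J₁: ẑ×o_n = [-0.6689, -0.9615, 0.0000], ω = ẑ
J2: z=[0.0000, 0.0000, 1.0000] o=[-0.4330, -0.2500, 0.0000] → [-0.9189, -0.5285, 0.0000, 0.0000, 0.0000, 1.0000]
J3: z=[0.0000, 0.0000, 1.0000] o=[-0.5454, 0.0282, 0.0000] → [-0.6407, -0.4161, 0.0000, 0.0000, 0.0000, 1.0000]
J4: z=[0.8387, 0.5446, 0.0000] o=[-0.6271, 0.1540, 0.0800] → [0.2708, -0.4170, 0.6139, 0.8387, 0.5446, 0.0000]
q̇ = J⁺·V = [0.7130, -0.2140, 0.5700, 0.9750]

0.7130 -0.2140 0.5700 0.9750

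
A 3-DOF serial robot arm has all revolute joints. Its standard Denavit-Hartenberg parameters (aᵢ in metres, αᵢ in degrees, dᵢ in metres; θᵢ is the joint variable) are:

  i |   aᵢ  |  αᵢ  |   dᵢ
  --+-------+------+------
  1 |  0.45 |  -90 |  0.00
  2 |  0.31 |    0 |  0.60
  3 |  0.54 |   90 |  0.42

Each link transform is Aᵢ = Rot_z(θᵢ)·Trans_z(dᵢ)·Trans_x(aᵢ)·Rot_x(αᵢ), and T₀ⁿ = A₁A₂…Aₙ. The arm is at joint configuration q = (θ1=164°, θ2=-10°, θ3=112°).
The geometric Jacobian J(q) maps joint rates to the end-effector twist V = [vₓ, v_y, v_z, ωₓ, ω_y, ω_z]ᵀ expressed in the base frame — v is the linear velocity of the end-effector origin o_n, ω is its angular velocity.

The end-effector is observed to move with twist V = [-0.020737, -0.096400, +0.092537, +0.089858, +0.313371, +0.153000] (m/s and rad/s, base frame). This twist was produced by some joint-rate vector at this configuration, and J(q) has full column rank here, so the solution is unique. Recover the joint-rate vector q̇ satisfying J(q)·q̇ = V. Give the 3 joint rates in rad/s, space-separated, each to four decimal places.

o_n = [-0.8993, -0.8032, -0.4744]
J₁: ẑ×o_n = [0.8032, -0.8993, 0.0000], ω = ẑ
J2: z=[-0.2756, -0.9613, 0.0000] o=[-0.4326, 0.1240, 0.0000] → [0.4560, -0.1308, -0.1930, -0.2756, -0.9613, 0.0000]
J3: z=[-0.2756, -0.9613, 0.0000] o=[-0.8914, -0.3686, 0.0538] → [0.5077, -0.1456, 0.1123, -0.2756, -0.9613, 0.0000]
q̇ = J⁺·V = [0.1530, -0.4230, 0.0970]

0.1530 -0.4230 0.0970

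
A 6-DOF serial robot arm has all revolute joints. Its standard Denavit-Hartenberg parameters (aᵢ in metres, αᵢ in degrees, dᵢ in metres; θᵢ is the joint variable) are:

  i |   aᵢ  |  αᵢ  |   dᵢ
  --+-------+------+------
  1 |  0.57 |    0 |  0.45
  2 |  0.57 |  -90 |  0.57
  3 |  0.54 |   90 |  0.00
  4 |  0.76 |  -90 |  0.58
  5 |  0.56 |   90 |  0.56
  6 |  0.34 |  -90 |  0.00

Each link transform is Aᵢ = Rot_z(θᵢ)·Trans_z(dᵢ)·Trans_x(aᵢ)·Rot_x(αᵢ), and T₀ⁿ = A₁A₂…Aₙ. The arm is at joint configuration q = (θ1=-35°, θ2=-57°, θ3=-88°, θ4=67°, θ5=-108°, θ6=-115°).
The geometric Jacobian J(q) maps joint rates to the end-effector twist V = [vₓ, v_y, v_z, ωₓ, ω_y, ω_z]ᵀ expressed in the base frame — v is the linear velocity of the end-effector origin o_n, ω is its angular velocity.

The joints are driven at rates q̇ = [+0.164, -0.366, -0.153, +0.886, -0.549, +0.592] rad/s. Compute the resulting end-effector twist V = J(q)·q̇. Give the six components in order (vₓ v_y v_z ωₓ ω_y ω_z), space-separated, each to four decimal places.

-0.1376 0.1609 -0.7730 -0.8611 0.7232 0.1077

o_n = [1.1595, 0.0351, 1.6086]
J₁: ẑ×o_n = [-0.0351, 1.1595, 0.0000], ω = ẑ
J2: z=[0.0000, 0.0000, 1.0000] o=[0.4669, -0.3269, 0.4500] → [-0.3620, 0.6926, 0.0000, 0.0000, 0.0000, 1.0000]
J3: z=[0.9994, -0.0349, 0.0000] o=[0.4470, -0.8966, 1.0200] → [-0.0205, -0.5882, 0.9560, 0.9994, -0.0349, 0.0000]
J4: z=[0.0349, 0.9988, 0.0349] o=[0.4464, -0.9154, 1.5597] → [0.0157, 0.0232, -0.6792, 0.0349, 0.9988, 0.0349]
J5: z=[0.3916, 0.0185, -0.9199] o=[1.1654, -0.3709, 1.8767] → [0.3685, 0.1104, 0.1591, 0.3916, 0.0185, -0.9199]
J6: z=[-0.8852, -0.2651, -0.3822] o=[1.2442, 0.1793, 1.3125] → [-0.1336, 0.2944, 0.1052, -0.8852, -0.2651, -0.3822]
V = J·q̇ = [-0.1376, 0.1609, -0.7730, -0.8611, 0.7232, 0.1077]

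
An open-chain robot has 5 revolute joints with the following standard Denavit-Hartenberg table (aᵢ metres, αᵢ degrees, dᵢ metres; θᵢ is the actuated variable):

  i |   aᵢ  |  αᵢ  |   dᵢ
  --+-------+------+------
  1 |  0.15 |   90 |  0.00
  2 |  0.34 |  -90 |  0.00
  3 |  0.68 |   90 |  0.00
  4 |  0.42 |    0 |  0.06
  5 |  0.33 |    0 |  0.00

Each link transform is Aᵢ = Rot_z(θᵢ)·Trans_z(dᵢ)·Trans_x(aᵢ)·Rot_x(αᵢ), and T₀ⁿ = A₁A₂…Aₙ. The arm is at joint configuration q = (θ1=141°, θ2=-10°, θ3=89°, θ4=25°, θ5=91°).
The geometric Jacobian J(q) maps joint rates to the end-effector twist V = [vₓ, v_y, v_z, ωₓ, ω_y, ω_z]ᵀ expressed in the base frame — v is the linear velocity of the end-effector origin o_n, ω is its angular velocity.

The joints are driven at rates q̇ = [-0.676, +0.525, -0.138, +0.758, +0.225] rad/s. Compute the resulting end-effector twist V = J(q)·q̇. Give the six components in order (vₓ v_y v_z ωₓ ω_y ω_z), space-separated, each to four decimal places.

0.1176 1.0249 0.3818 -0.3924 1.0154 -0.9826

o_n = [-1.0746, -0.3069, 0.3947]
J₁: ẑ×o_n = [0.3069, -1.0746, 0.0000], ω = ẑ
J2: z=[0.6293, 0.7771, 0.0000] o=[-0.1166, 0.0944, 0.0000] → [0.3067, -0.2484, 0.4920, 0.6293, 0.7771, 0.0000]
J3: z=[-0.1349, 0.1093, 0.9848] o=[-0.3768, 0.3051, -0.0590] → [0.6523, -0.6260, 0.1589, -0.1349, 0.1093, 0.9848]
J4: z=[-0.7542, 0.6332, -0.1736] o=[-0.8137, -0.2159, -0.0611] → [0.2728, 0.3891, 0.2338, -0.7542, 0.6332, -0.1736]
J5: z=[-0.7542, 0.6332, -0.1736] o=[-1.1275, -0.4502, 0.1021] → [0.2101, 0.2115, -0.1416, -0.7542, 0.6332, -0.1736]
V = J·q̇ = [0.1176, 1.0249, 0.3818, -0.3924, 1.0154, -0.9826]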